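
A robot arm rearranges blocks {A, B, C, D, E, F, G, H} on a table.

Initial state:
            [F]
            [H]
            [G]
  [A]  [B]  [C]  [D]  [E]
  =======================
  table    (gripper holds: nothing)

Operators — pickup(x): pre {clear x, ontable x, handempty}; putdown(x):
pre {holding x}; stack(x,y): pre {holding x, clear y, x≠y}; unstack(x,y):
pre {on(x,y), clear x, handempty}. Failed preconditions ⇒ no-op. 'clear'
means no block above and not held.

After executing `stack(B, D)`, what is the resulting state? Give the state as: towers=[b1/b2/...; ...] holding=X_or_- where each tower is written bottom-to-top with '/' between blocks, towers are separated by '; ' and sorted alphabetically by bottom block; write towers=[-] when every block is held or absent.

towers=[A; B; C/G/H/F; D; E] holding=-

before: towers=[A; B; C/G/H/F; D; E] holding=-
pre[stack(B, D)]: holding(B) fail, clear(D) ok, B≠D ok
holding(B) unmet → stack(B, D) is a no-op
after:  towers=[A; B; C/G/H/F; D; E] holding=-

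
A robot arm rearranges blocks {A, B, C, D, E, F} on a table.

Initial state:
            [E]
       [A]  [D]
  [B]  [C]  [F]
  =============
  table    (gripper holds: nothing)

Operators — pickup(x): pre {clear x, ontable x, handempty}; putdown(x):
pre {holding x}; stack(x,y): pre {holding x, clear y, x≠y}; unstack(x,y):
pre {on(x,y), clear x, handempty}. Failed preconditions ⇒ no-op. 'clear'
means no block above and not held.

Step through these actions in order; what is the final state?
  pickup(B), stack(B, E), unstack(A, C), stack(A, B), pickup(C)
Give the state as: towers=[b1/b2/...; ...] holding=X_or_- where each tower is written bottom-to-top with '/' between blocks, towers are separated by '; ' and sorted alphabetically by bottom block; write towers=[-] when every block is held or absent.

towers=[F/D/E/B/A] holding=C

step 1 (pickup(B)): towers=[C/A; F/D/E] holding=B
step 2 (stack(B, E)): towers=[C/A; F/D/E/B] holding=-
step 3 (unstack(A, C)): towers=[C; F/D/E/B] holding=A
step 4 (stack(A, B)): towers=[C; F/D/E/B/A] holding=-
step 5 (pickup(C)): towers=[F/D/E/B/A] holding=C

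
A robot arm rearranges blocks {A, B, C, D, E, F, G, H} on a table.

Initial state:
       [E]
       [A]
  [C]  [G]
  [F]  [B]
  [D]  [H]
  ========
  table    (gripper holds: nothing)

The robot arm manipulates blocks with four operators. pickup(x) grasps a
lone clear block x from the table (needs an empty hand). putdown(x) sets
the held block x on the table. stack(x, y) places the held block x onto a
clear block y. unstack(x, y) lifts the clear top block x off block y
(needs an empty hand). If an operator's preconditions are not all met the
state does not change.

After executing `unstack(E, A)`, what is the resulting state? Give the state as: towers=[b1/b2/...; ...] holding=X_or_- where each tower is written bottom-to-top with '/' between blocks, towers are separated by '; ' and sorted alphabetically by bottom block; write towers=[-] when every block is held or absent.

before: towers=[D/F/C; H/B/G/A/E] holding=-
pre[unstack(E, A)]: on(E,A) ok, clear(E) ok, handempty ok
all met → apply unstack(E, A)
after:  towers=[D/F/C; H/B/G/A] holding=E

towers=[D/F/C; H/B/G/A] holding=E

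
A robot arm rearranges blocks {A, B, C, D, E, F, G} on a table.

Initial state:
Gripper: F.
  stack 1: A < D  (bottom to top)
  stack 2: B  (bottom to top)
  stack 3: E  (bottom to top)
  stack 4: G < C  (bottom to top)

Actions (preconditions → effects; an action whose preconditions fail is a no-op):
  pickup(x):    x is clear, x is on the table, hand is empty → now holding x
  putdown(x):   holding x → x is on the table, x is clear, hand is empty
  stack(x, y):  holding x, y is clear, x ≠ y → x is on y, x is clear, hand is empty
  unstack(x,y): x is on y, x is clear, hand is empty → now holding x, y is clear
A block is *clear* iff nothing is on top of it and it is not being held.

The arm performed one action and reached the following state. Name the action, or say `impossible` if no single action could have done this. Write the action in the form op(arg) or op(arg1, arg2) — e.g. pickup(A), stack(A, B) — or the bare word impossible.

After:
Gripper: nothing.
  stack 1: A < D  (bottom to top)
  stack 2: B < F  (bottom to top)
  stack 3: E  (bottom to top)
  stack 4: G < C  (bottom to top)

stack(F, B)

target: towers=[A/D; B/F; E; G/C] holding=-
        putdown(F) → towers=[A/D; B; E; F; G/C] holding=-
       stack(F, B) → towers=[A/D; B/F; E; G/C] holding=-  ← match
       stack(F, D) → towers=[A/D/F; B; E; G/C] holding=-
       stack(F, E) → towers=[A/D; B; E/F; G/C] holding=-
       stack(F, C) → towers=[A/D; B; E; G/C/F] holding=-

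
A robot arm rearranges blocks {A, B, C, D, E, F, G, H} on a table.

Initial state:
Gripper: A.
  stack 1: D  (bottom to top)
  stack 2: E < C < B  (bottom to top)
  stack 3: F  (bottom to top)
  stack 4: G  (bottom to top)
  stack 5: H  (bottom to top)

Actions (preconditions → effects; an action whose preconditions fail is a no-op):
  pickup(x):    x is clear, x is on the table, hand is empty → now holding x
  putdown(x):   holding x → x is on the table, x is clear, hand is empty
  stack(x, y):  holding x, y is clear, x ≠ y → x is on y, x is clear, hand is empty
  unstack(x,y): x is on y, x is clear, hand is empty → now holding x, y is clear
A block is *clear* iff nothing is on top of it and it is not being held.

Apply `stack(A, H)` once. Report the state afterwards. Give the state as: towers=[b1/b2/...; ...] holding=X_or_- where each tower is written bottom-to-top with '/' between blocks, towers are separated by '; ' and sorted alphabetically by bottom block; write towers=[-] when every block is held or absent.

towers=[D; E/C/B; F; G; H/A] holding=-

before: towers=[D; E/C/B; F; G; H] holding=A
pre[stack(A, H)]: holding(A) ✓, clear(H) ✓, A≠H ✓
all met → apply stack(A, H)
after:  towers=[D; E/C/B; F; G; H/A] holding=-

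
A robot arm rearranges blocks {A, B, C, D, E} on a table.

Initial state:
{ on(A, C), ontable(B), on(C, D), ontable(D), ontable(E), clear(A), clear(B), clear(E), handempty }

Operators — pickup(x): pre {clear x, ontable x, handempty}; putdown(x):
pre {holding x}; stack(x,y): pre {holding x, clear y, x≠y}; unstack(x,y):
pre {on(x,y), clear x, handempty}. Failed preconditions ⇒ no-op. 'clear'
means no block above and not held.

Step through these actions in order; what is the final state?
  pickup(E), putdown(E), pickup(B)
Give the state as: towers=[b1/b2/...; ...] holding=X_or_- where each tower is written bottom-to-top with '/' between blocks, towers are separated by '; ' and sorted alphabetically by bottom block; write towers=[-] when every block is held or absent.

towers=[D/C/A; E] holding=B

step 1 (pickup(E)): towers=[B; D/C/A] holding=E
step 2 (putdown(E)): towers=[B; D/C/A; E] holding=-
step 3 (pickup(B)): towers=[D/C/A; E] holding=B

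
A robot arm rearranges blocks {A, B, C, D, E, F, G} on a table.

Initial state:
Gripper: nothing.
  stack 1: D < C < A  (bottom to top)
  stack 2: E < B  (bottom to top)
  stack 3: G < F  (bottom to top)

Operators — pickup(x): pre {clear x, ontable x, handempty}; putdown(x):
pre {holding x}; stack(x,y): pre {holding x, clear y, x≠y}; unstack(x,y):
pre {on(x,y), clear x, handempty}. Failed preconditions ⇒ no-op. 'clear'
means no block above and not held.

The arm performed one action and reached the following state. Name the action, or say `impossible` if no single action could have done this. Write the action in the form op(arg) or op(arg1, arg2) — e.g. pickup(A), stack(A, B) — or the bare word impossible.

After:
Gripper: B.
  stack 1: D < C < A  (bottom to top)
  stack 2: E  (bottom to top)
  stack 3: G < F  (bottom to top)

target: towers=[D/C/A; E; G/F] holding=B
     unstack(B, E) → towers=[D/C/A; E; G/F] holding=B  ← match
     unstack(F, G) → towers=[D/C/A; E/B; G] holding=F
     unstack(A, C) → towers=[D/C; E/B; G/F] holding=A

unstack(B, E)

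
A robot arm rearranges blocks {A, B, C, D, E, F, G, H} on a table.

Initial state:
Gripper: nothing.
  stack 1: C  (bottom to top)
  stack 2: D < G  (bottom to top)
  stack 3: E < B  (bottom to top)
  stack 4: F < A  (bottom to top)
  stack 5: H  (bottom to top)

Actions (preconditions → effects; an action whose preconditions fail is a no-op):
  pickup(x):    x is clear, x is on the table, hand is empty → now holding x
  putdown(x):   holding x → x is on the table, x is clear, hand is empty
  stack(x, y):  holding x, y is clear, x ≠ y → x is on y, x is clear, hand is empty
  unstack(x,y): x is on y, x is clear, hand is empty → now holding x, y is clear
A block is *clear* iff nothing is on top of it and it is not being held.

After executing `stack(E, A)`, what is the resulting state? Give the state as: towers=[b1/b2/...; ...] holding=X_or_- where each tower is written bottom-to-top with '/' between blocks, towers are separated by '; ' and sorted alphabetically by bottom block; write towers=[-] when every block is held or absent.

towers=[C; D/G; E/B; F/A; H] holding=-

before: towers=[C; D/G; E/B; F/A; H] holding=-
pre[stack(E, A)]: holding(E) ✗, clear(A) ✓, E≠A ✓
holding(E) unmet → stack(E, A) is a no-op
after:  towers=[C; D/G; E/B; F/A; H] holding=-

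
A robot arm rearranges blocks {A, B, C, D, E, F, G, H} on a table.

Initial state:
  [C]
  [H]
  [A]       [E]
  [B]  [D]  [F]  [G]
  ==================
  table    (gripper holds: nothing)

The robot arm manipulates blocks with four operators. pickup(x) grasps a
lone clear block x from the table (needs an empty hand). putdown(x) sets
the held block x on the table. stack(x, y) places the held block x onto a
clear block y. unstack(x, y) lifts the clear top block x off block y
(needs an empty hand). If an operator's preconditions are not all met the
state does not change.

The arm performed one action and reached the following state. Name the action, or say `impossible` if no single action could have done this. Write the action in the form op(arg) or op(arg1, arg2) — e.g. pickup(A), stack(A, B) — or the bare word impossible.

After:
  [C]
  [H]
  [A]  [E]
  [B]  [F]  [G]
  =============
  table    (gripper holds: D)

target: towers=[B/A/H/C; F/E; G] holding=D
         pickup(G) → towers=[B/A/H/C; D; F/E] holding=G
     unstack(E, F) → towers=[B/A/H/C; D; F; G] holding=E
         pickup(D) → towers=[B/A/H/C; F/E; G] holding=D  ← match
     unstack(C, H) → towers=[B/A/H; D; F/E; G] holding=C

pickup(D)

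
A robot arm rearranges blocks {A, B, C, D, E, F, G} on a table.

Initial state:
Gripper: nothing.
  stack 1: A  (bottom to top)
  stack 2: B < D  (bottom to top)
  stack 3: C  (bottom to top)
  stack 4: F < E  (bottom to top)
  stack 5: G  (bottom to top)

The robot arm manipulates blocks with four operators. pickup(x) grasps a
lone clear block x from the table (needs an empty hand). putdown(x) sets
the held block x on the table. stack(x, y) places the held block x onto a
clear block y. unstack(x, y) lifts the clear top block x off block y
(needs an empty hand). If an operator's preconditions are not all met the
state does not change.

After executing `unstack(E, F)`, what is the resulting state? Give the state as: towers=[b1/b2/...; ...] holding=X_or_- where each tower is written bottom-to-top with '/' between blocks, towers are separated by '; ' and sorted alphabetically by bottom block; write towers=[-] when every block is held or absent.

towers=[A; B/D; C; F; G] holding=E

before: towers=[A; B/D; C; F/E; G] holding=-
pre[unstack(E, F)]: on(E,F) ok, clear(E) ok, handempty ok
all met → apply unstack(E, F)
after:  towers=[A; B/D; C; F; G] holding=E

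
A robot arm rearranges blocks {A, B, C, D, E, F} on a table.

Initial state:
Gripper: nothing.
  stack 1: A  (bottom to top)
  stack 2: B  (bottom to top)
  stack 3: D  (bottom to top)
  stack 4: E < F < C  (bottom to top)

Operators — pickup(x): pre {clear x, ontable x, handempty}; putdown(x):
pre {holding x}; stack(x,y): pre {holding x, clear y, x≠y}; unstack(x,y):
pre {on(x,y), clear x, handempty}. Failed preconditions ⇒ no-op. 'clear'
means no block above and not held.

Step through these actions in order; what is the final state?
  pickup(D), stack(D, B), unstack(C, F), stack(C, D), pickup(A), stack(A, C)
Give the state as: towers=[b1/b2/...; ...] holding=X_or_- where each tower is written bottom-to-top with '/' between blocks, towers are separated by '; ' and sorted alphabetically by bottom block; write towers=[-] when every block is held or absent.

towers=[B/D/C/A; E/F] holding=-

step 1 (pickup(D)): towers=[A; B; E/F/C] holding=D
step 2 (stack(D, B)): towers=[A; B/D; E/F/C] holding=-
step 3 (unstack(C, F)): towers=[A; B/D; E/F] holding=C
step 4 (stack(C, D)): towers=[A; B/D/C; E/F] holding=-
step 5 (pickup(A)): towers=[B/D/C; E/F] holding=A
step 6 (stack(A, C)): towers=[B/D/C/A; E/F] holding=-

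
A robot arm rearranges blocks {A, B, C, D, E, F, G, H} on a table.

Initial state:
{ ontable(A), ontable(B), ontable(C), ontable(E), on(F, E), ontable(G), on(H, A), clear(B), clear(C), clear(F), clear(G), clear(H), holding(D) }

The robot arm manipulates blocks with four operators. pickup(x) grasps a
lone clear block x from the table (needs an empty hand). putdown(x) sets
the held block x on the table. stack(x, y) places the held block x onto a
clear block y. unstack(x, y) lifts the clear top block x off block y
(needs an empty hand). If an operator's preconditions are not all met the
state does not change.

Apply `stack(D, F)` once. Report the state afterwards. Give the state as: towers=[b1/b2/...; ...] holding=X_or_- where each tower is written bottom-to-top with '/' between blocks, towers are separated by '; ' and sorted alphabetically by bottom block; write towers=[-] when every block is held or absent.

towers=[A/H; B; C; E/F/D; G] holding=-

before: towers=[A/H; B; C; E/F; G] holding=D
pre[stack(D, F)]: holding(D) yes, clear(F) yes, D≠F yes
all met → apply stack(D, F)
after:  towers=[A/H; B; C; E/F/D; G] holding=-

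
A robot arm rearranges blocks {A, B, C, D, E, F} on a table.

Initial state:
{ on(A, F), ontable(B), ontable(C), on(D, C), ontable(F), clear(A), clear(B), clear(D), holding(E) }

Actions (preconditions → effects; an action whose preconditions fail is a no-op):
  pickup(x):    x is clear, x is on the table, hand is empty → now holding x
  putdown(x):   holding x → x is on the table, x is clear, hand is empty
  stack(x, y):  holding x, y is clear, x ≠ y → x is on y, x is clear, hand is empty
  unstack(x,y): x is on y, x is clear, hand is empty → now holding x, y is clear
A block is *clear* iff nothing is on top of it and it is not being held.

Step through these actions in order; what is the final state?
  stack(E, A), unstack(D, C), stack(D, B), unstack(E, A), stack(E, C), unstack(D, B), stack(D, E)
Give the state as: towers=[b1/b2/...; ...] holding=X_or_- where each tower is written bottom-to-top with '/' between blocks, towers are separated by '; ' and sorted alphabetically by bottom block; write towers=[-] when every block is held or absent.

towers=[B; C/E/D; F/A] holding=-

step 1 (stack(E, A)): towers=[B; C/D; F/A/E] holding=-
step 2 (unstack(D, C)): towers=[B; C; F/A/E] holding=D
step 3 (stack(D, B)): towers=[B/D; C; F/A/E] holding=-
step 4 (unstack(E, A)): towers=[B/D; C; F/A] holding=E
step 5 (stack(E, C)): towers=[B/D; C/E; F/A] holding=-
step 6 (unstack(D, B)): towers=[B; C/E; F/A] holding=D
step 7 (stack(D, E)): towers=[B; C/E/D; F/A] holding=-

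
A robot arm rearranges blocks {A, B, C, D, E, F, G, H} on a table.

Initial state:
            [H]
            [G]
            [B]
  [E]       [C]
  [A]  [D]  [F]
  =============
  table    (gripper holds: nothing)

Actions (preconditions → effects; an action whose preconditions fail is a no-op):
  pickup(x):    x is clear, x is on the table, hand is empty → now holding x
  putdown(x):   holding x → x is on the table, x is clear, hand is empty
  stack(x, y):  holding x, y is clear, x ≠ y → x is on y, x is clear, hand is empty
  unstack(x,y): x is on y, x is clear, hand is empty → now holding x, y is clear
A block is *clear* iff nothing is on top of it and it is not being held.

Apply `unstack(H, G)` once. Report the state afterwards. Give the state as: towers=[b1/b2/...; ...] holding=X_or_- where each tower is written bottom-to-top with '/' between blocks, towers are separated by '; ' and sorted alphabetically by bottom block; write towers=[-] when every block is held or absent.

before: towers=[A/E; D; F/C/B/G/H] holding=-
pre[unstack(H, G)]: on(H,G) ✓, clear(H) ✓, handempty ✓
all met → apply unstack(H, G)
after:  towers=[A/E; D; F/C/B/G] holding=H

towers=[A/E; D; F/C/B/G] holding=H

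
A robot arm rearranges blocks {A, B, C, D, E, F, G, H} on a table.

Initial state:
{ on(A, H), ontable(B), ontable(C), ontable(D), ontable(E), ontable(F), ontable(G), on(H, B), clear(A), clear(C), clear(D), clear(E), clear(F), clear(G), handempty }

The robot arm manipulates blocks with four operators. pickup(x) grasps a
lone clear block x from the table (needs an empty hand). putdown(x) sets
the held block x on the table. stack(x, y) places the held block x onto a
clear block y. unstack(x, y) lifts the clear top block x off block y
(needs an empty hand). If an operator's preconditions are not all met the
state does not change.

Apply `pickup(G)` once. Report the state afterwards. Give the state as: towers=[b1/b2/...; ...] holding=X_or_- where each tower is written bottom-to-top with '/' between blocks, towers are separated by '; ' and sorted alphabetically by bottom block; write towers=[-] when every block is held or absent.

before: towers=[B/H/A; C; D; E; F; G] holding=-
pre[pickup(G)]: clear(G) ok, ontable(G) ok, handempty ok
all met → apply pickup(G)
after:  towers=[B/H/A; C; D; E; F] holding=G

towers=[B/H/A; C; D; E; F] holding=G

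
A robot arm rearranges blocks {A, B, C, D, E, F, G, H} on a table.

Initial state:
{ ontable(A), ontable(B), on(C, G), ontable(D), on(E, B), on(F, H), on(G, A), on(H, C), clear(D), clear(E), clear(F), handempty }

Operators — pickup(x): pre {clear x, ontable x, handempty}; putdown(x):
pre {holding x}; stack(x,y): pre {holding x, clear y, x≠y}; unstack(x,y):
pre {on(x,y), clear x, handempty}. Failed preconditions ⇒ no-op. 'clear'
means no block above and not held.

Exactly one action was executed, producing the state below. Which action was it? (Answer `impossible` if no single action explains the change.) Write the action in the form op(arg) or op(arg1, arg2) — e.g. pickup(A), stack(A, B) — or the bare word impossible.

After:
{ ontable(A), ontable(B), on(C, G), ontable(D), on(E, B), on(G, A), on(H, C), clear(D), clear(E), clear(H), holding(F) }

target: towers=[A/G/C/H; B/E; D] holding=F
     unstack(E, B) → towers=[A/G/C/H/F; B; D] holding=E
     unstack(F, H) → towers=[A/G/C/H; B/E; D] holding=F  ← match
         pickup(D) → towers=[A/G/C/H/F; B/E] holding=D

unstack(F, H)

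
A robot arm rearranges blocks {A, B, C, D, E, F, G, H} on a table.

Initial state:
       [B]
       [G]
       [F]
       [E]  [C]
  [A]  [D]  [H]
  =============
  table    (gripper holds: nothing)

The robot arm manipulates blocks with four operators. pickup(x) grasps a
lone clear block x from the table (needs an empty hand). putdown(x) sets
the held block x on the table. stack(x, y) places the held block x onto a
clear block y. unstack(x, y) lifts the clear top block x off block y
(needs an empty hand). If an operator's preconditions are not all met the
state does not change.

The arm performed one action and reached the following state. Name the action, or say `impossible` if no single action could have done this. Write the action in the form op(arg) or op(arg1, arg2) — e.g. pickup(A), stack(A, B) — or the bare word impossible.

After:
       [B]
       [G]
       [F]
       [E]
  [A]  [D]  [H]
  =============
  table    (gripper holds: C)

target: towers=[A; D/E/F/G/B; H] holding=C
         pickup(A) → towers=[D/E/F/G/B; H/C] holding=A
     unstack(B, G) → towers=[A; D/E/F/G; H/C] holding=B
     unstack(C, H) → towers=[A; D/E/F/G/B; H] holding=C  ← match

unstack(C, H)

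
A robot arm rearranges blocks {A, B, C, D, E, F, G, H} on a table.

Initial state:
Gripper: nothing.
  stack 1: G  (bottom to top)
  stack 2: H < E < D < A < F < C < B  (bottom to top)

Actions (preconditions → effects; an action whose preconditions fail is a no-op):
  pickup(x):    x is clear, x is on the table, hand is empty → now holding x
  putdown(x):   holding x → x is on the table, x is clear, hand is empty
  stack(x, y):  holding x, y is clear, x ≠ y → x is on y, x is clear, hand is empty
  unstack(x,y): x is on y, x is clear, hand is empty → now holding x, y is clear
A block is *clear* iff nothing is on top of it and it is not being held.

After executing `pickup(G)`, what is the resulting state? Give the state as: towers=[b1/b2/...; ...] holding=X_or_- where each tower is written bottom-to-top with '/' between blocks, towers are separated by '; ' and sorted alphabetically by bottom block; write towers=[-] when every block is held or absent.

before: towers=[G; H/E/D/A/F/C/B] holding=-
pre[pickup(G)]: clear(G) ok, ontable(G) ok, handempty ok
all met → apply pickup(G)
after:  towers=[H/E/D/A/F/C/B] holding=G

towers=[H/E/D/A/F/C/B] holding=G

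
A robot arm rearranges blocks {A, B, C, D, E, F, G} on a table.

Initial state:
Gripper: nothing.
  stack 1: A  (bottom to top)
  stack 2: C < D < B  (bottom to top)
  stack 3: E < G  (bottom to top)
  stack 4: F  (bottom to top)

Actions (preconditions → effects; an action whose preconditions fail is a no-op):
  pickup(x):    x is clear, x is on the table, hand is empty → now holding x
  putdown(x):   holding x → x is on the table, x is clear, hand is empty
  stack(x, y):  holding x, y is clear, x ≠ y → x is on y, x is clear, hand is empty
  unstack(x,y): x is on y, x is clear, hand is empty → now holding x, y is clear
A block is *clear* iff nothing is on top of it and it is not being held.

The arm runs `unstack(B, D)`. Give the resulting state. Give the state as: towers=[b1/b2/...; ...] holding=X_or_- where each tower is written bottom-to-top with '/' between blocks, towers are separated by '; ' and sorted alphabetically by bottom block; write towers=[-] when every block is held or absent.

towers=[A; C/D; E/G; F] holding=B

before: towers=[A; C/D/B; E/G; F] holding=-
pre[unstack(B, D)]: on(B,D) yes, clear(B) yes, handempty yes
all met → apply unstack(B, D)
after:  towers=[A; C/D; E/G; F] holding=B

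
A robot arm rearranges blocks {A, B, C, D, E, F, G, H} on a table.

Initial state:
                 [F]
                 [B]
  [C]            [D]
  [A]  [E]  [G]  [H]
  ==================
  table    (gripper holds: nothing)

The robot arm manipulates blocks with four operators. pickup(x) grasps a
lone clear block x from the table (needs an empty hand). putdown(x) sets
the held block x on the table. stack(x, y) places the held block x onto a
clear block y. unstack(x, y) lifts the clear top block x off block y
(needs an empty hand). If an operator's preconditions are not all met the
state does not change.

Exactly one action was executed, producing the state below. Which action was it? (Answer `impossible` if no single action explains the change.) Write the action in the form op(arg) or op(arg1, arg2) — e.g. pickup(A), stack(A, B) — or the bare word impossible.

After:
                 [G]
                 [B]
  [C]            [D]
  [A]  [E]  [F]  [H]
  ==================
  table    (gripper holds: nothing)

target: towers=[A/C; E; F; H/D/B/G] holding=-
         pickup(G) → towers=[A/C; E; H/D/B/F] holding=G
         pickup(E) → towers=[A/C; G; H/D/B/F] holding=E
     unstack(F, B) → towers=[A/C; E; G; H/D/B] holding=F
     unstack(C, A) → towers=[A; E; G; H/D/B/F] holding=C
none of the 4 applicable actions match → impossible

impossible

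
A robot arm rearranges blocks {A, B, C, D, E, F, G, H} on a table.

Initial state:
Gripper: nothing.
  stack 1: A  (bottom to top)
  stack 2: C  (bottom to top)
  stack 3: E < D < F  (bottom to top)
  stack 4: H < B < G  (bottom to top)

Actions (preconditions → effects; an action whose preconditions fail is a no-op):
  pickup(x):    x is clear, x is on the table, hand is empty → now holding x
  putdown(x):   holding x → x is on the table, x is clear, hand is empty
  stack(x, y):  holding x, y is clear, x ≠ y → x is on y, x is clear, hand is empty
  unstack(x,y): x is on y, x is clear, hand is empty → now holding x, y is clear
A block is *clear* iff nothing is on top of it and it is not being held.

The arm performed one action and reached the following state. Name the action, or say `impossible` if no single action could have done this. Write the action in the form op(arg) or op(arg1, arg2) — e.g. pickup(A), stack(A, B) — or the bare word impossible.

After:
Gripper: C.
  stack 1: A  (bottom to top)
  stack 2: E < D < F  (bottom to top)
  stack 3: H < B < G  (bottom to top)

target: towers=[A; E/D/F; H/B/G] holding=C
     unstack(G, B) → towers=[A; C; E/D/F; H/B] holding=G
         pickup(A) → towers=[C; E/D/F; H/B/G] holding=A
     unstack(F, D) → towers=[A; C; E/D; H/B/G] holding=F
         pickup(C) → towers=[A; E/D/F; H/B/G] holding=C  ← match

pickup(C)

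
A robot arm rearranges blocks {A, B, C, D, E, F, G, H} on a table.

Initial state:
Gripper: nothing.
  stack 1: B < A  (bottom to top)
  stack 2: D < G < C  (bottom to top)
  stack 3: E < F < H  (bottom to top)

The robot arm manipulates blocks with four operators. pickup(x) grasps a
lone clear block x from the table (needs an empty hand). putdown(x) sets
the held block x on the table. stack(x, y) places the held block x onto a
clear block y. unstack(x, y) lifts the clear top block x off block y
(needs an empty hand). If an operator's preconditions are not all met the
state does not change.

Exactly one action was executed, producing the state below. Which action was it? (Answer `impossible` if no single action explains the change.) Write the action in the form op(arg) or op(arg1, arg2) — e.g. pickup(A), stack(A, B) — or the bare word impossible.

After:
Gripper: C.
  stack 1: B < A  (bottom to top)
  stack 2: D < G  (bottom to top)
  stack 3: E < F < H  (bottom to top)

unstack(C, G)

target: towers=[B/A; D/G; E/F/H] holding=C
     unstack(A, B) → towers=[B; D/G/C; E/F/H] holding=A
     unstack(H, F) → towers=[B/A; D/G/C; E/F] holding=H
     unstack(C, G) → towers=[B/A; D/G; E/F/H] holding=C  ← match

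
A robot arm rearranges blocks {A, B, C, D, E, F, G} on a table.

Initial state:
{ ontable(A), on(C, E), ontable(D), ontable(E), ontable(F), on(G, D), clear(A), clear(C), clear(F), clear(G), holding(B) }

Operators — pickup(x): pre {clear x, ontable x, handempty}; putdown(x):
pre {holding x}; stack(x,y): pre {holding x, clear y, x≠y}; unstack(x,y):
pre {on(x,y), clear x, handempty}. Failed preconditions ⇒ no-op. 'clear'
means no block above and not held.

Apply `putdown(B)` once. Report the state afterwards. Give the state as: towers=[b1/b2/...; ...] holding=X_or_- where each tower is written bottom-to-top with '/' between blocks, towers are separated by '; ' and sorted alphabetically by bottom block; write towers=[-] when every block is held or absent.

towers=[A; B; D/G; E/C; F] holding=-

before: towers=[A; D/G; E/C; F] holding=B
pre[putdown(B)]: holding(B) ok
all met → apply putdown(B)
after:  towers=[A; B; D/G; E/C; F] holding=-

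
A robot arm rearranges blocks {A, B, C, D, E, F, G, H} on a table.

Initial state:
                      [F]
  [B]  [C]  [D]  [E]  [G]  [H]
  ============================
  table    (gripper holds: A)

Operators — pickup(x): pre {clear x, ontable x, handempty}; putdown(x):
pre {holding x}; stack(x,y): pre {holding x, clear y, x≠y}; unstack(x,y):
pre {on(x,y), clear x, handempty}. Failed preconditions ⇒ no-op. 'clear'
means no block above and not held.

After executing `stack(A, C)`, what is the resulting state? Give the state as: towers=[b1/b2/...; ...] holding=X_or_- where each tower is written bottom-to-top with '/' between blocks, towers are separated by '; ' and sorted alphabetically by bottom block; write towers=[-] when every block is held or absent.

before: towers=[B; C; D; E; G/F; H] holding=A
pre[stack(A, C)]: holding(A) ✓, clear(C) ✓, A≠C ✓
all met → apply stack(A, C)
after:  towers=[B; C/A; D; E; G/F; H] holding=-

towers=[B; C/A; D; E; G/F; H] holding=-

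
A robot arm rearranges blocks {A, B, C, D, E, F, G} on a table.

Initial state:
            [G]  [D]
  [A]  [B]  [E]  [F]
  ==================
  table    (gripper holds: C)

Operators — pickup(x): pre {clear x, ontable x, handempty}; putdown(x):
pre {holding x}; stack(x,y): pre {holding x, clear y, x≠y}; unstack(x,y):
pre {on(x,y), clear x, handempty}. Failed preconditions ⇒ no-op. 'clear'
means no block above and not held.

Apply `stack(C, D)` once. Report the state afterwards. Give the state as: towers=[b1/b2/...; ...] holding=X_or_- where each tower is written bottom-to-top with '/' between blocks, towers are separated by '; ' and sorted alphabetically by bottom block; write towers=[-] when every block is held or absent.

before: towers=[A; B; E/G; F/D] holding=C
pre[stack(C, D)]: holding(C) yes, clear(D) yes, C≠D yes
all met → apply stack(C, D)
after:  towers=[A; B; E/G; F/D/C] holding=-

towers=[A; B; E/G; F/D/C] holding=-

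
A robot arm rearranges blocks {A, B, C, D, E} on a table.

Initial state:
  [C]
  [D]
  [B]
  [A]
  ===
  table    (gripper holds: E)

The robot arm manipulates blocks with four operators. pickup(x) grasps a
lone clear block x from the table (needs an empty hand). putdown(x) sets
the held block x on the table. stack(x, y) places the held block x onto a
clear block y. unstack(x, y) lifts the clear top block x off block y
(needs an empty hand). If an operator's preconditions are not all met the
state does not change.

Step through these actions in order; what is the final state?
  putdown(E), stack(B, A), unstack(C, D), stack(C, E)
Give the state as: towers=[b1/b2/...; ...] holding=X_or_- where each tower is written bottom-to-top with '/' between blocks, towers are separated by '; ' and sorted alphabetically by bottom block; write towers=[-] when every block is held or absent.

towers=[A/B/D; E/C] holding=-

step 1 (putdown(E)): towers=[A/B/D/C; E] holding=-
step 2 (stack(B, A)) [no-op]: towers=[A/B/D/C; E] holding=-
step 3 (unstack(C, D)): towers=[A/B/D; E] holding=C
step 4 (stack(C, E)): towers=[A/B/D; E/C] holding=-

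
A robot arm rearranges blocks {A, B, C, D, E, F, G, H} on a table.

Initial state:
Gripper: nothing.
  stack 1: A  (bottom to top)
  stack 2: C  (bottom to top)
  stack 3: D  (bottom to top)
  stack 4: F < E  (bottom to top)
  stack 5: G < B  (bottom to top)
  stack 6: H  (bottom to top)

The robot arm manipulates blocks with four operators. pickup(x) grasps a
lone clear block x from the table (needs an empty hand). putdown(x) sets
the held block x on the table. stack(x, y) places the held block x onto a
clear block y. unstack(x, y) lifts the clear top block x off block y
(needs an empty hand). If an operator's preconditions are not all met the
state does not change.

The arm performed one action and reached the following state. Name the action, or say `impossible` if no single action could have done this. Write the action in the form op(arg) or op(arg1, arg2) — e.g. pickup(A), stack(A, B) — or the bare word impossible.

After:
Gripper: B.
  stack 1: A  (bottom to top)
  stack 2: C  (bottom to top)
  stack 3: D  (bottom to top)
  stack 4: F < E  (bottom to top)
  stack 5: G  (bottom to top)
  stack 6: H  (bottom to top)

unstack(B, G)

target: towers=[A; C; D; F/E; G; H] holding=B
         pickup(A) → towers=[C; D; F/E; G/B; H] holding=A
     unstack(E, F) → towers=[A; C; D; F; G/B; H] holding=E
         pickup(H) → towers=[A; C; D; F/E; G/B] holding=H
     unstack(B, G) → towers=[A; C; D; F/E; G; H] holding=B  ← match
         pickup(D) → towers=[A; C; F/E; G/B; H] holding=D
         pickup(C) → towers=[A; D; F/E; G/B; H] holding=C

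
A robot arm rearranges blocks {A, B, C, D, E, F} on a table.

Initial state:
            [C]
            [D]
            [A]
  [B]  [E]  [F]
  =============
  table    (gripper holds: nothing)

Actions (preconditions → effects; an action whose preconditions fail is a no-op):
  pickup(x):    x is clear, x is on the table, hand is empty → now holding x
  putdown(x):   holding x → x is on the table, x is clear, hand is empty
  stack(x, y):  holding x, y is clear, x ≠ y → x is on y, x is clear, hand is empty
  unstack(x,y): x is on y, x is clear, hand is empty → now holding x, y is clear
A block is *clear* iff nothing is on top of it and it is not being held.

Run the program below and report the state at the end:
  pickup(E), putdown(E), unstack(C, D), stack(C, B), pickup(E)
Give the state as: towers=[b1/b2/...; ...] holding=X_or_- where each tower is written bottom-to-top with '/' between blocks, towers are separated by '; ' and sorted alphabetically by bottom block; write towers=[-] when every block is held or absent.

towers=[B/C; F/A/D] holding=E

step 1 (pickup(E)): towers=[B; F/A/D/C] holding=E
step 2 (putdown(E)): towers=[B; E; F/A/D/C] holding=-
step 3 (unstack(C, D)): towers=[B; E; F/A/D] holding=C
step 4 (stack(C, B)): towers=[B/C; E; F/A/D] holding=-
step 5 (pickup(E)): towers=[B/C; F/A/D] holding=E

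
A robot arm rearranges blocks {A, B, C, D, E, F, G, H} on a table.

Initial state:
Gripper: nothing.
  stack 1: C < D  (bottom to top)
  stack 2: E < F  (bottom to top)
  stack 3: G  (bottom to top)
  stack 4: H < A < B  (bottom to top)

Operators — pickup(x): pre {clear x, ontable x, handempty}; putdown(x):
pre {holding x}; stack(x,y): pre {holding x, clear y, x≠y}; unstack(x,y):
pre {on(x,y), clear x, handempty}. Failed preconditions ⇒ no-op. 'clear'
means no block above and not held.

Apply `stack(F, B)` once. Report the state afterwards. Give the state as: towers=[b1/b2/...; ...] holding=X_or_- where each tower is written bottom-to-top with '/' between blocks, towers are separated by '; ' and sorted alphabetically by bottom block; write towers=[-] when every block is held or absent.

towers=[C/D; E/F; G; H/A/B] holding=-

before: towers=[C/D; E/F; G; H/A/B] holding=-
pre[stack(F, B)]: holding(F) no, clear(B) yes, F≠B yes
holding(F) unmet → stack(F, B) is a no-op
after:  towers=[C/D; E/F; G; H/A/B] holding=-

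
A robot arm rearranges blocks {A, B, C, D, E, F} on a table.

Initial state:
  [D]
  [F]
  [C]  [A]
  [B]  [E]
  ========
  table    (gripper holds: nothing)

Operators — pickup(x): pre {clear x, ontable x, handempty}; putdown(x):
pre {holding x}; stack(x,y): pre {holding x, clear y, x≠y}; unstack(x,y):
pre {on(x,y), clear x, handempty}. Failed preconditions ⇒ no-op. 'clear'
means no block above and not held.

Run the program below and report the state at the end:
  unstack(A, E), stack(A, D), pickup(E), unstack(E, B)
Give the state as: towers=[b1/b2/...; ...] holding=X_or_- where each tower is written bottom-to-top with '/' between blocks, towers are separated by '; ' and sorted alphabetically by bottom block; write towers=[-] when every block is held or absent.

step 1 (unstack(A, E)): towers=[B/C/F/D; E] holding=A
step 2 (stack(A, D)): towers=[B/C/F/D/A; E] holding=-
step 3 (pickup(E)): towers=[B/C/F/D/A] holding=E
step 4 (unstack(E, B)) [no-op]: towers=[B/C/F/D/A] holding=E

towers=[B/C/F/D/A] holding=E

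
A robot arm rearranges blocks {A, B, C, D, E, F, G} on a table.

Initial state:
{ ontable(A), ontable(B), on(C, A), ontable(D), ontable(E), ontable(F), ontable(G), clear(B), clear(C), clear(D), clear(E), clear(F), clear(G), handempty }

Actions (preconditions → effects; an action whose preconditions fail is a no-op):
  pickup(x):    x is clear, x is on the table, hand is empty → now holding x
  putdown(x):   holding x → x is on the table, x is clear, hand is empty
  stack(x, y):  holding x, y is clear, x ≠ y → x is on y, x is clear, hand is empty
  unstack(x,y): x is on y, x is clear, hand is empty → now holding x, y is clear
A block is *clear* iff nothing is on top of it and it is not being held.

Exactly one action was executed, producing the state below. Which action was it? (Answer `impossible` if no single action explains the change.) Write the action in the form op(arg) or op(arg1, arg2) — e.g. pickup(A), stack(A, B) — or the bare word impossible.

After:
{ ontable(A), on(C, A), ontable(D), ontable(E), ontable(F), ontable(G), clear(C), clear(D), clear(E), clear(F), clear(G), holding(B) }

pickup(B)

target: towers=[A/C; D; E; F; G] holding=B
         pickup(B) → towers=[A/C; D; E; F; G] holding=B  ← match
         pickup(F) → towers=[A/C; B; D; E; G] holding=F
         pickup(G) → towers=[A/C; B; D; E; F] holding=G
         pickup(D) → towers=[A/C; B; E; F; G] holding=D
         pickup(E) → towers=[A/C; B; D; F; G] holding=E
     unstack(C, A) → towers=[A; B; D; E; F; G] holding=C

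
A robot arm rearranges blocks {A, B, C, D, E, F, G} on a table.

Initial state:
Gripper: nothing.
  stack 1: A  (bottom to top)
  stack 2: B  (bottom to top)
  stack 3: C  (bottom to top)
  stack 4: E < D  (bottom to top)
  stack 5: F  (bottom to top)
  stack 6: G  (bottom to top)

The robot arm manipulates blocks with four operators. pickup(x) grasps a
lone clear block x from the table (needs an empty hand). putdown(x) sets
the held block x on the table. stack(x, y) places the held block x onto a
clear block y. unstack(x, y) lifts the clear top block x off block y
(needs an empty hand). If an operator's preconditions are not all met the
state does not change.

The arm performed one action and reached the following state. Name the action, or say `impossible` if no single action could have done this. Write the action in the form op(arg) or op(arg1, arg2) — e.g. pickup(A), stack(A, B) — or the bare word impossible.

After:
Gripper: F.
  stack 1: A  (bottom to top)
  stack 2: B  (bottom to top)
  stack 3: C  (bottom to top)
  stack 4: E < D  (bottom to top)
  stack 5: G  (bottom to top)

pickup(F)

target: towers=[A; B; C; E/D; G] holding=F
         pickup(B) → towers=[A; C; E/D; F; G] holding=B
         pickup(F) → towers=[A; B; C; E/D; G] holding=F  ← match
         pickup(G) → towers=[A; B; C; E/D; F] holding=G
     unstack(D, E) → towers=[A; B; C; E; F; G] holding=D
         pickup(A) → towers=[B; C; E/D; F; G] holding=A
         pickup(C) → towers=[A; B; E/D; F; G] holding=C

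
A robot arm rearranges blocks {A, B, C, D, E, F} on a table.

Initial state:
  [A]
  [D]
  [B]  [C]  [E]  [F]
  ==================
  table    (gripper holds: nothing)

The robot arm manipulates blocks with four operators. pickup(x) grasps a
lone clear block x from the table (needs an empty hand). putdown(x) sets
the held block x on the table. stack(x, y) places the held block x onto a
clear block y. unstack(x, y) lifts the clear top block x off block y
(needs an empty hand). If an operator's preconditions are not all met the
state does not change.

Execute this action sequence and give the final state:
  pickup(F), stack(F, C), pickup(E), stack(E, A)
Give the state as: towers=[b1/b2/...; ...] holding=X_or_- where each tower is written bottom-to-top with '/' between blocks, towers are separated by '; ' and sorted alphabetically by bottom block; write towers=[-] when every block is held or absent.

towers=[B/D/A/E; C/F] holding=-

step 1 (pickup(F)): towers=[B/D/A; C; E] holding=F
step 2 (stack(F, C)): towers=[B/D/A; C/F; E] holding=-
step 3 (pickup(E)): towers=[B/D/A; C/F] holding=E
step 4 (stack(E, A)): towers=[B/D/A/E; C/F] holding=-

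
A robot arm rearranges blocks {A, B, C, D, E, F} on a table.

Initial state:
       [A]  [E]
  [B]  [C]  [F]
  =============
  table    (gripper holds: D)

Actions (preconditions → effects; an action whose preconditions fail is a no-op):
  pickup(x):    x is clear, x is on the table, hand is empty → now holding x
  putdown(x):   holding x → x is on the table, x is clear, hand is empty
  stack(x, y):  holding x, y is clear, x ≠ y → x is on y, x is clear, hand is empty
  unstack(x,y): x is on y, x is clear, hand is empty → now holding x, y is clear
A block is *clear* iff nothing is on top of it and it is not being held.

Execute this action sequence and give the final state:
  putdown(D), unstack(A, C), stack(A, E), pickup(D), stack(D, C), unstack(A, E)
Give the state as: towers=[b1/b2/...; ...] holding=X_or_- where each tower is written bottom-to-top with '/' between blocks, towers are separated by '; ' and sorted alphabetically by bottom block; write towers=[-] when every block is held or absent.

step 1 (putdown(D)): towers=[B; C/A; D; F/E] holding=-
step 2 (unstack(A, C)): towers=[B; C; D; F/E] holding=A
step 3 (stack(A, E)): towers=[B; C; D; F/E/A] holding=-
step 4 (pickup(D)): towers=[B; C; F/E/A] holding=D
step 5 (stack(D, C)): towers=[B; C/D; F/E/A] holding=-
step 6 (unstack(A, E)): towers=[B; C/D; F/E] holding=A

towers=[B; C/D; F/E] holding=A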